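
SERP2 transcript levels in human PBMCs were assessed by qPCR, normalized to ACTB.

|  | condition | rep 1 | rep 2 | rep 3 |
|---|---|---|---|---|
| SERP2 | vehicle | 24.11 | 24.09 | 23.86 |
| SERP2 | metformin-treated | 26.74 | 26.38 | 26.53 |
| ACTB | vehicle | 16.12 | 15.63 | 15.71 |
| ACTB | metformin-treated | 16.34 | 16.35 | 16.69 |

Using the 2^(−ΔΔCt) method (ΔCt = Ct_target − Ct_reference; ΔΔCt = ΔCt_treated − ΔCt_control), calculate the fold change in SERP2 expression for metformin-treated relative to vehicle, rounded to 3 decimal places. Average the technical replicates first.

Mean Ct: SERP2 vehicle 24.020; SERP2 metformin-treated 26.550; ACTB vehicle 15.820; ACTB metformin-treated 16.460
ΔCt(vehicle) = 24.020 − 15.820 = 8.200
ΔCt(metformin-treated) = 26.550 − 16.460 = 10.090
ΔΔCt = 10.090 − 8.200 = 1.890
Fold change = 2^(−1.890) = 0.2698

0.270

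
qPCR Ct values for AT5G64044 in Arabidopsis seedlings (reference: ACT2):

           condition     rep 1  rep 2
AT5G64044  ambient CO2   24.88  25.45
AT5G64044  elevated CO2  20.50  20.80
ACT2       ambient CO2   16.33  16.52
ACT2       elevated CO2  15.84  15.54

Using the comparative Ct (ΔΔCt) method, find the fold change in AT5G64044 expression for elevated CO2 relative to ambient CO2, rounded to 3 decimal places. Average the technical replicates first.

13.737

Mean Ct: AT5G64044 ambient CO2 25.165; AT5G64044 elevated CO2 20.650; ACT2 ambient CO2 16.425; ACT2 elevated CO2 15.690
ΔCt(ambient CO2) = 25.165 − 16.425 = 8.740
ΔCt(elevated CO2) = 20.650 − 15.690 = 4.960
ΔΔCt = 4.960 − 8.740 = -3.780
Fold change = 2^(−(-3.780)) = 2^3.780 = 13.7370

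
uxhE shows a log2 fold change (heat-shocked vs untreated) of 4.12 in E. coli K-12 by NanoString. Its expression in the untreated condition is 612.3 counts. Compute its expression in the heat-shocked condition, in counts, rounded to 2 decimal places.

10646.52

Fold change = 2^(4.12) = 17.3878
heat-shocked expression = 612.3 × 17.3878 = 10646.52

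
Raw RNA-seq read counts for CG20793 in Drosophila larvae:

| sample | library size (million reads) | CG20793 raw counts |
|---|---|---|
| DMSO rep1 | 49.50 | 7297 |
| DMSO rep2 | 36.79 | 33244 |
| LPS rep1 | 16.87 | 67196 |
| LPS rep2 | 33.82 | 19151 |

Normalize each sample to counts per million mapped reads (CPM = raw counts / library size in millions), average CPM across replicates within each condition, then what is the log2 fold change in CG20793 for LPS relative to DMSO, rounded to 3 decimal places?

CPM(DMSO rep1) = 7297 / 49.50 = 147.4141
CPM(DMSO rep2) = 33244 / 36.79 = 903.6151
CPM(LPS rep1) = 67196 / 16.87 = 3983.1654
CPM(LPS rep2) = 19151 / 33.82 = 566.2626
mean CPM(DMSO) = 525.5146; mean CPM(LPS) = 2274.7140
Fold change = 2274.7140 / 525.5146 = 4.32855
log2(4.32855) = 2.1139

2.114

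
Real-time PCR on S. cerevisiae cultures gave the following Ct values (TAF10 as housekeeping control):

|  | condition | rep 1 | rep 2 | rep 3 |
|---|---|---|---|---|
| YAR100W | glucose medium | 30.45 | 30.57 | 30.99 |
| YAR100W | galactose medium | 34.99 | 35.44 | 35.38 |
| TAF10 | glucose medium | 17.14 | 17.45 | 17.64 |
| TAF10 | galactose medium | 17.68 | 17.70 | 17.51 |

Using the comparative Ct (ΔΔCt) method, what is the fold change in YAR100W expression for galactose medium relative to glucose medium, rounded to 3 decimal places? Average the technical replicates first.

Mean Ct: YAR100W glucose medium 30.670; YAR100W galactose medium 35.270; TAF10 glucose medium 17.410; TAF10 galactose medium 17.630
ΔCt(glucose medium) = 30.670 − 17.410 = 13.260
ΔCt(galactose medium) = 35.270 − 17.630 = 17.640
ΔΔCt = 17.640 − 13.260 = 4.380
Fold change = 2^(−4.380) = 0.0480

0.048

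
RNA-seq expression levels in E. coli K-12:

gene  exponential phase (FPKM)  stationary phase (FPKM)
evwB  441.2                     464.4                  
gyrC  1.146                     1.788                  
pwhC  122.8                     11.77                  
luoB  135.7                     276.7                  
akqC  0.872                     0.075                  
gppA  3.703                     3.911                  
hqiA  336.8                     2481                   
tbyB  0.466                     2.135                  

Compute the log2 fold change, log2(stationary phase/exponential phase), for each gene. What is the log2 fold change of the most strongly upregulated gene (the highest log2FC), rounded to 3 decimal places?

log2(464.4/441.2) = 0.074  (evwB)
log2(1.788/1.146) = 0.642  (gyrC)
log2(11.77/122.8) = -3.383  (pwhC)
log2(276.7/135.7) = 1.028  (luoB)
log2(0.075/0.872) = -3.539  (akqC)
log2(3.911/3.703) = 0.079  (gppA)
log2(2481/336.8) = 2.881  (hqiA)
log2(2.135/0.466) = 2.196  (tbyB)
hqiA is most strongly upregulated.

2.881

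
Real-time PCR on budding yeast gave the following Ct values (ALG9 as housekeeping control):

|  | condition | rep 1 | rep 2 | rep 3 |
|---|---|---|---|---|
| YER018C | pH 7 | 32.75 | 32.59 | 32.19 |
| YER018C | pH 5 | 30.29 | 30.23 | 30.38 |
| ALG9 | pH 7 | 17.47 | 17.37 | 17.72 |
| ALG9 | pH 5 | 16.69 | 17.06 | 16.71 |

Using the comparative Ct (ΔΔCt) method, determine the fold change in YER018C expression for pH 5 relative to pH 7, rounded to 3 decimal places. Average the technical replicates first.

2.848

Mean Ct: YER018C pH 7 32.510; YER018C pH 5 30.300; ALG9 pH 7 17.520; ALG9 pH 5 16.820
ΔCt(pH 7) = 32.510 − 17.520 = 14.990
ΔCt(pH 5) = 30.300 − 16.820 = 13.480
ΔΔCt = 13.480 − 14.990 = -1.510
Fold change = 2^(−(-1.510)) = 2^1.510 = 2.8481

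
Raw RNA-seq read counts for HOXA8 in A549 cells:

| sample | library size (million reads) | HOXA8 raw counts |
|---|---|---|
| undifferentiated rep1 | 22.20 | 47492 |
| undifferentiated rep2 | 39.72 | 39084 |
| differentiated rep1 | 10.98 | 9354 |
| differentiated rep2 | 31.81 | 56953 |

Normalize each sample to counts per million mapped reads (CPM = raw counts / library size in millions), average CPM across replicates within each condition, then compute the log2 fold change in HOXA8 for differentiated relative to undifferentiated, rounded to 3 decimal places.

-0.241

CPM(undifferentiated rep1) = 47492 / 22.20 = 2139.2793
CPM(undifferentiated rep2) = 39084 / 39.72 = 983.9879
CPM(differentiated rep1) = 9354 / 10.98 = 851.9126
CPM(differentiated rep2) = 56953 / 31.81 = 1790.4118
mean CPM(undifferentiated) = 1561.6336; mean CPM(differentiated) = 1321.1622
Fold change = 1321.1622 / 1561.6336 = 0.84601
log2(0.84601) = -0.2412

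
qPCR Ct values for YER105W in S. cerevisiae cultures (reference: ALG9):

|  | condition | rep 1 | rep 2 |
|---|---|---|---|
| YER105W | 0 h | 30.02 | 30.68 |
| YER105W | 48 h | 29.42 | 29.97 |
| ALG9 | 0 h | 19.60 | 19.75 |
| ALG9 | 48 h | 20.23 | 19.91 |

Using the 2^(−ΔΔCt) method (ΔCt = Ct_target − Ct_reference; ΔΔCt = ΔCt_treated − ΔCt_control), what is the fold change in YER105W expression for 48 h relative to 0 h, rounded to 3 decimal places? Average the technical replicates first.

2.071

Mean Ct: YER105W 0 h 30.350; YER105W 48 h 29.695; ALG9 0 h 19.675; ALG9 48 h 20.070
ΔCt(0 h) = 30.350 − 19.675 = 10.675
ΔCt(48 h) = 29.695 − 20.070 = 9.625
ΔΔCt = 9.625 − 10.675 = -1.050
Fold change = 2^(−(-1.050)) = 2^1.050 = 2.0705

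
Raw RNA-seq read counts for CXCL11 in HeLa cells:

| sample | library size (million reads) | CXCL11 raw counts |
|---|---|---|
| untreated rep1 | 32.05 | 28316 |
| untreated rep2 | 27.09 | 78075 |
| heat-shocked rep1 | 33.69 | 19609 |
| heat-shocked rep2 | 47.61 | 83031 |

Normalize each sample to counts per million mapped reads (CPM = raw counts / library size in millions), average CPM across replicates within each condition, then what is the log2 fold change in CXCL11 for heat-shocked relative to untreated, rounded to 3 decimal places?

CPM(untreated rep1) = 28316 / 32.05 = 883.4945
CPM(untreated rep2) = 78075 / 27.09 = 2882.0598
CPM(heat-shocked rep1) = 19609 / 33.69 = 582.0421
CPM(heat-shocked rep2) = 83031 / 47.61 = 1743.9824
mean CPM(untreated) = 1882.7772; mean CPM(heat-shocked) = 1163.0123
Fold change = 1163.0123 / 1882.7772 = 0.61771
log2(0.61771) = -0.6950

-0.695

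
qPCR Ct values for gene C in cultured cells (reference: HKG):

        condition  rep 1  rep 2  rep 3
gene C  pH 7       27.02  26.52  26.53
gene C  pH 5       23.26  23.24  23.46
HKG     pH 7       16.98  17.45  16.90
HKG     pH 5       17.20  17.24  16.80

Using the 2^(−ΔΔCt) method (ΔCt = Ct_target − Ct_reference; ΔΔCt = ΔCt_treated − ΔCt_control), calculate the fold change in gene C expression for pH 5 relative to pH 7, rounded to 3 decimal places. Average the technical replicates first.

Mean Ct: gene C pH 7 26.690; gene C pH 5 23.320; HKG pH 7 17.110; HKG pH 5 17.080
ΔCt(pH 7) = 26.690 − 17.110 = 9.580
ΔCt(pH 5) = 23.320 − 17.080 = 6.240
ΔΔCt = 6.240 − 9.580 = -3.340
Fold change = 2^(−(-3.340)) = 2^3.340 = 10.1261

10.126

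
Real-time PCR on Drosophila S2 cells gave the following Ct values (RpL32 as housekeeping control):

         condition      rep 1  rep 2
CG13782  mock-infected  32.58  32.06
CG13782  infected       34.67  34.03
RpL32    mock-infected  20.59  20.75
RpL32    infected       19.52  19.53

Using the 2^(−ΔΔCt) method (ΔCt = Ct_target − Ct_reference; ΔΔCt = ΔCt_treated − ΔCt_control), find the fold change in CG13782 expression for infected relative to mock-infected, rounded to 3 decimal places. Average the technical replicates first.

Mean Ct: CG13782 mock-infected 32.320; CG13782 infected 34.350; RpL32 mock-infected 20.670; RpL32 infected 19.525
ΔCt(mock-infected) = 32.320 − 20.670 = 11.650
ΔCt(infected) = 34.350 − 19.525 = 14.825
ΔΔCt = 14.825 − 11.650 = 3.175
Fold change = 2^(−3.175) = 0.1107

0.111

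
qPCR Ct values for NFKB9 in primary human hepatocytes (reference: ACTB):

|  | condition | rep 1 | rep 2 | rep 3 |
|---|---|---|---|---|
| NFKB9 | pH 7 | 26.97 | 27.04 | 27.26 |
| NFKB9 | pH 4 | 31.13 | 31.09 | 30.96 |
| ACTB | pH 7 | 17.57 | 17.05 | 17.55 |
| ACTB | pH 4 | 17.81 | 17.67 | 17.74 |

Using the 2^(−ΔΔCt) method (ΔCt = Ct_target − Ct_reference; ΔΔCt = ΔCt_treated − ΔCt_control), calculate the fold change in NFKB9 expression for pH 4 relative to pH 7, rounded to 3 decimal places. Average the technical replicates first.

0.081

Mean Ct: NFKB9 pH 7 27.090; NFKB9 pH 4 31.060; ACTB pH 7 17.390; ACTB pH 4 17.740
ΔCt(pH 7) = 27.090 − 17.390 = 9.700
ΔCt(pH 4) = 31.060 − 17.740 = 13.320
ΔΔCt = 13.320 − 9.700 = 3.620
Fold change = 2^(−3.620) = 0.0813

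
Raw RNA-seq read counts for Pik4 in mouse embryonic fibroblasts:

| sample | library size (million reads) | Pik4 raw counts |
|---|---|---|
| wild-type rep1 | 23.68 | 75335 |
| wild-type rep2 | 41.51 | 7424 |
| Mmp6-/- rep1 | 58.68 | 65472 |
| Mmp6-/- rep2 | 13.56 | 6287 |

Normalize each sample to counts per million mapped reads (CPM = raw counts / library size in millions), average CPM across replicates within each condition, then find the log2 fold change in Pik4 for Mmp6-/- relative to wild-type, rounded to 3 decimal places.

-1.089

CPM(wild-type rep1) = 75335 / 23.68 = 3181.3767
CPM(wild-type rep2) = 7424 / 41.51 = 178.8485
CPM(Mmp6-/- rep1) = 65472 / 58.68 = 1115.7464
CPM(Mmp6-/- rep2) = 6287 / 13.56 = 463.6431
mean CPM(wild-type) = 1680.1126; mean CPM(Mmp6-/-) = 789.6947
Fold change = 789.6947 / 1680.1126 = 0.47002
log2(0.47002) = -1.0892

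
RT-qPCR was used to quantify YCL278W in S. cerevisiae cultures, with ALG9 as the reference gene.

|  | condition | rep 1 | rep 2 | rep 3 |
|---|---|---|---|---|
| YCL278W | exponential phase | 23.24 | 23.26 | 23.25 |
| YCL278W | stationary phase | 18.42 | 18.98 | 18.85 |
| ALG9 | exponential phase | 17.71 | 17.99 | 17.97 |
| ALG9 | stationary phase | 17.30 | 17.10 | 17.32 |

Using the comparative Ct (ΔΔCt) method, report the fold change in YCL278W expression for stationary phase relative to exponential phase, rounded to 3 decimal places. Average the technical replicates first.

14.420

Mean Ct: YCL278W exponential phase 23.250; YCL278W stationary phase 18.750; ALG9 exponential phase 17.890; ALG9 stationary phase 17.240
ΔCt(exponential phase) = 23.250 − 17.890 = 5.360
ΔCt(stationary phase) = 18.750 − 17.240 = 1.510
ΔΔCt = 1.510 − 5.360 = -3.850
Fold change = 2^(−(-3.850)) = 2^3.850 = 14.4200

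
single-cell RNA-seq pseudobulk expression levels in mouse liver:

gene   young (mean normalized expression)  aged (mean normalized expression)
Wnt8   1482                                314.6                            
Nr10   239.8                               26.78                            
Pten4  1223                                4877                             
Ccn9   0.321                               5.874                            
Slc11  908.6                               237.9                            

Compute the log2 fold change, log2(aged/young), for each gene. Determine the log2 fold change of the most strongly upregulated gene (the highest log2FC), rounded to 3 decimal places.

log2(314.6/1482) = -2.236  (Wnt8)
log2(26.78/239.8) = -3.163  (Nr10)
log2(4877/1223) = 1.996  (Pten4)
log2(5.874/0.321) = 4.194  (Ccn9)
log2(237.9/908.6) = -1.933  (Slc11)
Ccn9 is most strongly upregulated.

4.194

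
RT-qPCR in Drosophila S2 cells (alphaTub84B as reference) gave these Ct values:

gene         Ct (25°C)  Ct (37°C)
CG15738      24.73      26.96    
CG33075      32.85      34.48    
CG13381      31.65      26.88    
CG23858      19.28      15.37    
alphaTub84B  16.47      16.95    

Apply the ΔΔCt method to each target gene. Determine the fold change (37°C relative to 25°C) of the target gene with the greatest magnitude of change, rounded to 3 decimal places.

38.055

CG15738: ΔΔCt = (26.96−16.95) − (24.73−16.47) = 10.01 − 8.26 = 1.75; fold change = 2^-1.75 = 0.297
CG33075: ΔΔCt = (34.48−16.95) − (32.85−16.47) = 17.53 − 16.38 = 1.15; fold change = 2^-1.15 = 0.451
CG13381: ΔΔCt = (26.88−16.95) − (31.65−16.47) = 9.93 − 15.18 = -5.25; fold change = 2^5.25 = 38.055
CG23858: ΔΔCt = (15.37−16.95) − (19.28−16.47) = -1.58 − 2.81 = -4.39; fold change = 2^4.39 = 20.966
CG13381 has the largest |ΔΔCt| = 5.25.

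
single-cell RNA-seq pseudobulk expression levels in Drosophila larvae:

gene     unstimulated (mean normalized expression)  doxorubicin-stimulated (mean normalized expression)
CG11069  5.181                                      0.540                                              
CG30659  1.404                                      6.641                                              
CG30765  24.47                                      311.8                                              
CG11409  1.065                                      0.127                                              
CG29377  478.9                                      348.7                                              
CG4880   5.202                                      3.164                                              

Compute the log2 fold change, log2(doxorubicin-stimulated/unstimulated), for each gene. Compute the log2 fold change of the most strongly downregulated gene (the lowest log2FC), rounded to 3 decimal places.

log2(0.540/5.181) = -3.262  (CG11069)
log2(6.641/1.404) = 2.242  (CG30659)
log2(311.8/24.47) = 3.672  (CG30765)
log2(0.127/1.065) = -3.068  (CG11409)
log2(348.7/478.9) = -0.458  (CG29377)
log2(3.164/5.202) = -0.717  (CG4880)
CG11069 is most strongly downregulated.

-3.262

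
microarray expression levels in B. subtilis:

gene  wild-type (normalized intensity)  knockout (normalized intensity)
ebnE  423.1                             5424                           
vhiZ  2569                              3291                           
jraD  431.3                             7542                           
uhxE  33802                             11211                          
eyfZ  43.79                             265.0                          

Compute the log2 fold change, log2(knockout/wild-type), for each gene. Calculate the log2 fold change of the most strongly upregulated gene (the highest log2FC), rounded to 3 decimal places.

log2(5424/423.1) = 3.680  (ebnE)
log2(3291/2569) = 0.357  (vhiZ)
log2(7542/431.3) = 4.128  (jraD)
log2(11211/33802) = -1.592  (uhxE)
log2(265.0/43.79) = 2.597  (eyfZ)
jraD is most strongly upregulated.

4.128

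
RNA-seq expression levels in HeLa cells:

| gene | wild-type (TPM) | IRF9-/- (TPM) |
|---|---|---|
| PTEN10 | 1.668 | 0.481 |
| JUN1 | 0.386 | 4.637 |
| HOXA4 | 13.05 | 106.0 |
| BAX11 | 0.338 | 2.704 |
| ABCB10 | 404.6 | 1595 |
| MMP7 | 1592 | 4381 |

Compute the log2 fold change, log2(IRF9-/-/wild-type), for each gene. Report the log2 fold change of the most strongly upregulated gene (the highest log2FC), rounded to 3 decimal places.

log2(0.481/1.668) = -1.794  (PTEN10)
log2(4.637/0.386) = 3.587  (JUN1)
log2(106.0/13.05) = 3.022  (HOXA4)
log2(2.704/0.338) = 3.000  (BAX11)
log2(1595/404.6) = 1.979  (ABCB10)
log2(4381/1592) = 1.460  (MMP7)
JUN1 is most strongly upregulated.

3.587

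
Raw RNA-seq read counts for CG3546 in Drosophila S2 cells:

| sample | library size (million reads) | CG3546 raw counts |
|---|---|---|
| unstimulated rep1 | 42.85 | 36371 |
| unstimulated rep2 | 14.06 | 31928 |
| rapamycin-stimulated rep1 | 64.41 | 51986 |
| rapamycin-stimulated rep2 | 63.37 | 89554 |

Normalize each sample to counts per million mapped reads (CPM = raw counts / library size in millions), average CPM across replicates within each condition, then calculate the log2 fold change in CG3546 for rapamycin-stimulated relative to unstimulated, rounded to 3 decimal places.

CPM(unstimulated rep1) = 36371 / 42.85 = 848.7981
CPM(unstimulated rep2) = 31928 / 14.06 = 2270.8393
CPM(rapamycin-stimulated rep1) = 51986 / 64.41 = 807.1107
CPM(rapamycin-stimulated rep2) = 89554 / 63.37 = 1413.1924
mean CPM(unstimulated) = 1559.8187; mean CPM(rapamycin-stimulated) = 1110.1515
Fold change = 1110.1515 / 1559.8187 = 0.71172
log2(0.71172) = -0.4906

-0.491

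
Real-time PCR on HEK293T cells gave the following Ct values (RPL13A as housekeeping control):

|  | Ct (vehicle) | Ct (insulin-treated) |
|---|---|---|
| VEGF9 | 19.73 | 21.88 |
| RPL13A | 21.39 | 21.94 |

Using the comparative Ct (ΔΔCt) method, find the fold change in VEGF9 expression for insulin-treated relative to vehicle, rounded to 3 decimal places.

ΔCt(vehicle) = 19.730 − 21.390 = -1.660
ΔCt(insulin-treated) = 21.880 − 21.940 = -0.060
ΔΔCt = -0.060 − (-1.660) = 1.600
Fold change = 2^(−1.600) = 0.3299

0.330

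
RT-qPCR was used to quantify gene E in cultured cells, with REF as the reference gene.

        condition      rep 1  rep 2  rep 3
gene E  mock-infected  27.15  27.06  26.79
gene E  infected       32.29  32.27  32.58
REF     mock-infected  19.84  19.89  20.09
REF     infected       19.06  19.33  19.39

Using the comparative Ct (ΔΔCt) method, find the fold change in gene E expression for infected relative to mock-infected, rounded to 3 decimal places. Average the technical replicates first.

Mean Ct: gene E mock-infected 27.000; gene E infected 32.380; REF mock-infected 19.940; REF infected 19.260
ΔCt(mock-infected) = 27.000 − 19.940 = 7.060
ΔCt(infected) = 32.380 − 19.260 = 13.120
ΔΔCt = 13.120 − 7.060 = 6.060
Fold change = 2^(−6.060) = 0.0150

0.015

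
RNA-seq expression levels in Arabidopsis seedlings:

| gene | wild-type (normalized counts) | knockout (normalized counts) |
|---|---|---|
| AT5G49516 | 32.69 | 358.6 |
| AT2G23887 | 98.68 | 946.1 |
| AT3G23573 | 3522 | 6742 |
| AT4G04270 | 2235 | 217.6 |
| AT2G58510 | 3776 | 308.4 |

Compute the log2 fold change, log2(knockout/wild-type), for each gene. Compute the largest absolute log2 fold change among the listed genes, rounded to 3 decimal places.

log2(358.6/32.69) = 3.455  (AT5G49516)
log2(946.1/98.68) = 3.261  (AT2G23887)
log2(6742/3522) = 0.937  (AT3G23573)
log2(217.6/2235) = -3.361  (AT4G04270)
log2(308.4/3776) = -3.614  (AT2G58510)
The largest magnitude belongs to AT2G58510.

3.614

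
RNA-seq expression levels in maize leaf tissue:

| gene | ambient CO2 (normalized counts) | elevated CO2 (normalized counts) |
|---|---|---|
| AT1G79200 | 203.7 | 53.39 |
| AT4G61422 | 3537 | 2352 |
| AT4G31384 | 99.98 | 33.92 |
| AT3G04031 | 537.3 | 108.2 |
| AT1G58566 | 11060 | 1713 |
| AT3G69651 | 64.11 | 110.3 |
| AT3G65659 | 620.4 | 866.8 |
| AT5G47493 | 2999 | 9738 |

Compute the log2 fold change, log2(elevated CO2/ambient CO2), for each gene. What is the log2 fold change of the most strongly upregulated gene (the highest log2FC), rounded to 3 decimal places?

1.699

log2(53.39/203.7) = -1.932  (AT1G79200)
log2(2352/3537) = -0.589  (AT4G61422)
log2(33.92/99.98) = -1.560  (AT4G31384)
log2(108.2/537.3) = -2.312  (AT3G04031)
log2(1713/11060) = -2.691  (AT1G58566)
log2(110.3/64.11) = 0.783  (AT3G69651)
log2(866.8/620.4) = 0.483  (AT3G65659)
log2(9738/2999) = 1.699  (AT5G47493)
AT5G47493 is most strongly upregulated.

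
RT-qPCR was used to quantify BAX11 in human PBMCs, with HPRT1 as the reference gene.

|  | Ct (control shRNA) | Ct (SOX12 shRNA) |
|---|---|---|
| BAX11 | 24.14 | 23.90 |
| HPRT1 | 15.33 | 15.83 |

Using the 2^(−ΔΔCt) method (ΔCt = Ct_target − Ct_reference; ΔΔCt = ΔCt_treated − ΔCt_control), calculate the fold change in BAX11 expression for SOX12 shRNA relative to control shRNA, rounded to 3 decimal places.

ΔCt(control shRNA) = 24.140 − 15.330 = 8.810
ΔCt(SOX12 shRNA) = 23.900 − 15.830 = 8.070
ΔΔCt = 8.070 − 8.810 = -0.740
Fold change = 2^(−(-0.740)) = 2^0.740 = 1.6702

1.670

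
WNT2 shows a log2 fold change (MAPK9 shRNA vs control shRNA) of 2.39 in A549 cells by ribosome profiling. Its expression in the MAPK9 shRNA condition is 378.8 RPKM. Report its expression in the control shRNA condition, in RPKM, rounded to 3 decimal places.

72.268

Fold change = 2^(2.39) = 5.2416
control shRNA expression = 378.8 / 5.2416 = 72.268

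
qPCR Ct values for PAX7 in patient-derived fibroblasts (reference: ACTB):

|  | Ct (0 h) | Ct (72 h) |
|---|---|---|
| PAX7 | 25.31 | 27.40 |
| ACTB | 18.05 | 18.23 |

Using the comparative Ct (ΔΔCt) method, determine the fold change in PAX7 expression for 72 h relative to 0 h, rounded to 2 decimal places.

ΔCt(0 h) = 25.310 − 18.050 = 7.260
ΔCt(72 h) = 27.400 − 18.230 = 9.170
ΔΔCt = 9.170 − 7.260 = 1.910
Fold change = 2^(−1.910) = 0.266

0.27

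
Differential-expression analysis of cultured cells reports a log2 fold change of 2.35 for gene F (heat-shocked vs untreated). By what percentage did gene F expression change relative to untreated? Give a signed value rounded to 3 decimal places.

Fold change = 2^(2.35) = 5.0982
Percent change = (FC − 1) × 100% = (5.0982 − 1) × 100 = 409.824%

409.824%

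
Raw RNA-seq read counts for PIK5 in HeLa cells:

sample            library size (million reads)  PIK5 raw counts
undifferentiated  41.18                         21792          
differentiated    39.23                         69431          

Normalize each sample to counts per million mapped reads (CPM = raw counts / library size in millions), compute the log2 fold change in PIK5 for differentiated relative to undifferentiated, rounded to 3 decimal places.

1.742

CPM(undifferentiated) = 21792 / 41.18 = 529.1889
CPM(differentiated) = 69431 / 39.23 = 1769.8445
Fold change = 1769.8445 / 529.1889 = 3.34445
log2(3.34445) = 1.7418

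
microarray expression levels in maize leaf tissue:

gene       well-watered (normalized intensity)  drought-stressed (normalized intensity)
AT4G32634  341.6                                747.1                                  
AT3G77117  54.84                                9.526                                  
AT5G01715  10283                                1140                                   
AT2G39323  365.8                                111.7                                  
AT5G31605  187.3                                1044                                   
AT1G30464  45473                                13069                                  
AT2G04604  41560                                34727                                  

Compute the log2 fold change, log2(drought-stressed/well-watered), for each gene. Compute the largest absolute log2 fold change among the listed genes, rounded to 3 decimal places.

3.173

log2(747.1/341.6) = 1.129  (AT4G32634)
log2(9.526/54.84) = -2.525  (AT3G77117)
log2(1140/10283) = -3.173  (AT5G01715)
log2(111.7/365.8) = -1.711  (AT2G39323)
log2(1044/187.3) = 2.479  (AT5G31605)
log2(13069/45473) = -1.799  (AT1G30464)
log2(34727/41560) = -0.259  (AT2G04604)
The largest magnitude belongs to AT5G01715.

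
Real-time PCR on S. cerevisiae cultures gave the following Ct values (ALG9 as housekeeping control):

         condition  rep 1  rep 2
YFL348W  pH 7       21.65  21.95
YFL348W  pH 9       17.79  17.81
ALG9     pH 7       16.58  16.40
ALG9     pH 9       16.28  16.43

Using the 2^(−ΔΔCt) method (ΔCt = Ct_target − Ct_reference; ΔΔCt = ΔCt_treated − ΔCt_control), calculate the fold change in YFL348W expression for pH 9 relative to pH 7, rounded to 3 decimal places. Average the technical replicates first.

14.571

Mean Ct: YFL348W pH 7 21.800; YFL348W pH 9 17.800; ALG9 pH 7 16.490; ALG9 pH 9 16.355
ΔCt(pH 7) = 21.800 − 16.490 = 5.310
ΔCt(pH 9) = 17.800 − 16.355 = 1.445
ΔΔCt = 1.445 − 5.310 = -3.865
Fold change = 2^(−(-3.865)) = 2^3.865 = 14.5707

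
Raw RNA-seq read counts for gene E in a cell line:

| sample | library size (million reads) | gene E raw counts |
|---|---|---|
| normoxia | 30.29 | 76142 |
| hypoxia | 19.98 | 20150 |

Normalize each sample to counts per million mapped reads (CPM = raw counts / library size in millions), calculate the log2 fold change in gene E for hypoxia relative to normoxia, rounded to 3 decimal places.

CPM(normoxia) = 76142 / 30.29 = 2513.7669
CPM(hypoxia) = 20150 / 19.98 = 1008.5085
Fold change = 1008.5085 / 2513.7669 = 0.40119
log2(0.40119) = -1.3176

-1.318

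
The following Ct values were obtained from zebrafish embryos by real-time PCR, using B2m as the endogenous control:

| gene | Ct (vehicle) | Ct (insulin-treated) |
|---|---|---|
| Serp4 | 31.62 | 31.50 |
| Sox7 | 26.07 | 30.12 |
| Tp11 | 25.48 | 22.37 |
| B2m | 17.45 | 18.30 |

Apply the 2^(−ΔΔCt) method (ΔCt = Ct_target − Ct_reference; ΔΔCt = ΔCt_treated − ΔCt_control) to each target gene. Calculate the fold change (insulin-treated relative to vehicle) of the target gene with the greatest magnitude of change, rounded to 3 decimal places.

15.562

Serp4: ΔΔCt = (31.50−18.30) − (31.62−17.45) = 13.20 − 14.17 = -0.97; fold change = 2^0.97 = 1.959
Sox7: ΔΔCt = (30.12−18.30) − (26.07−17.45) = 11.82 − 8.62 = 3.20; fold change = 2^-3.20 = 0.109
Tp11: ΔΔCt = (22.37−18.30) − (25.48−17.45) = 4.07 − 8.03 = -3.96; fold change = 2^3.96 = 15.562
Tp11 has the largest |ΔΔCt| = 3.96.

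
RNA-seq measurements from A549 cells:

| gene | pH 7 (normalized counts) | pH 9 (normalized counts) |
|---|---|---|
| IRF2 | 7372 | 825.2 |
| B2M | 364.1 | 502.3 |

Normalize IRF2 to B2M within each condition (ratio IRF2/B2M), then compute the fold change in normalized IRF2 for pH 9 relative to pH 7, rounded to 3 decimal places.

IRF2/B2M (pH 7) = 7372 / 364.1 = 20.247
IRF2/B2M (pH 9) = 825.2 / 502.3 = 1.6428
Fold change = 1.6428 / 20.247 = 0.0811

0.081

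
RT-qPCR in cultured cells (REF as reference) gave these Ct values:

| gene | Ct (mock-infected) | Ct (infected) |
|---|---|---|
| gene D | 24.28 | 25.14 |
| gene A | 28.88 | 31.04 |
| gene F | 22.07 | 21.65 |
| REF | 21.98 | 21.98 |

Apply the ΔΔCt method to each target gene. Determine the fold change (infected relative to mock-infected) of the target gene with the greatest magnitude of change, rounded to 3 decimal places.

gene D: ΔΔCt = (25.14−21.98) − (24.28−21.98) = 3.16 − 2.30 = 0.86; fold change = 2^-0.86 = 0.551
gene A: ΔΔCt = (31.04−21.98) − (28.88−21.98) = 9.06 − 6.90 = 2.16; fold change = 2^-2.16 = 0.224
gene F: ΔΔCt = (21.65−21.98) − (22.07−21.98) = -0.33 − 0.09 = -0.42; fold change = 2^0.42 = 1.338
gene A has the largest |ΔΔCt| = 2.16.

0.224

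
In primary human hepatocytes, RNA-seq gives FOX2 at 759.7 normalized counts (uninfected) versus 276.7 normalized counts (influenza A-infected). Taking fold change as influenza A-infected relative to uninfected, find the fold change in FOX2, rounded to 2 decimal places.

Fold change = 276.7 / 759.7 = 0.364
FOX2 is downregulated.

0.36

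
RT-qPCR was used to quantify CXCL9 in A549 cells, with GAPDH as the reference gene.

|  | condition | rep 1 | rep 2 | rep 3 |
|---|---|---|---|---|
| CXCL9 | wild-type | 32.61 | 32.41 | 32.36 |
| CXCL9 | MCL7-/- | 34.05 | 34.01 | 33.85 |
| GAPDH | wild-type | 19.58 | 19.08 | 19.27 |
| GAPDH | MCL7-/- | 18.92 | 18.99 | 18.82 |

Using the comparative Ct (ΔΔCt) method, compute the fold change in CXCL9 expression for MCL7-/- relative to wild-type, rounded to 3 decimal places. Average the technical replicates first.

Mean Ct: CXCL9 wild-type 32.460; CXCL9 MCL7-/- 33.970; GAPDH wild-type 19.310; GAPDH MCL7-/- 18.910
ΔCt(wild-type) = 32.460 − 19.310 = 13.150
ΔCt(MCL7-/-) = 33.970 − 18.910 = 15.060
ΔΔCt = 15.060 − 13.150 = 1.910
Fold change = 2^(−1.910) = 0.2661

0.266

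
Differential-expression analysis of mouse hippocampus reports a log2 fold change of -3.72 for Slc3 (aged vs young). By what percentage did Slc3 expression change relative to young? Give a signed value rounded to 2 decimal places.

-92.41%

Fold change = 2^(-3.72) = 0.0759
Percent change = (FC − 1) × 100% = (0.0759 − 1) × 100 = -92.41%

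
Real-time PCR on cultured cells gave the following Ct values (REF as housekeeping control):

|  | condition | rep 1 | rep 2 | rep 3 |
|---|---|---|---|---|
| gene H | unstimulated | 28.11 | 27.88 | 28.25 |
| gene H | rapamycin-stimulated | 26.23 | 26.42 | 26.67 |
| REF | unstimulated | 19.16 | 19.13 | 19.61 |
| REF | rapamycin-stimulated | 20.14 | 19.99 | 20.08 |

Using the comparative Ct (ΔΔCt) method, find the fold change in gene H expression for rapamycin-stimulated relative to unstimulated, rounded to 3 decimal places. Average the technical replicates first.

5.315

Mean Ct: gene H unstimulated 28.080; gene H rapamycin-stimulated 26.440; REF unstimulated 19.300; REF rapamycin-stimulated 20.070
ΔCt(unstimulated) = 28.080 − 19.300 = 8.780
ΔCt(rapamycin-stimulated) = 26.440 − 20.070 = 6.370
ΔΔCt = 6.370 − 8.780 = -2.410
Fold change = 2^(−(-2.410)) = 2^2.410 = 5.3147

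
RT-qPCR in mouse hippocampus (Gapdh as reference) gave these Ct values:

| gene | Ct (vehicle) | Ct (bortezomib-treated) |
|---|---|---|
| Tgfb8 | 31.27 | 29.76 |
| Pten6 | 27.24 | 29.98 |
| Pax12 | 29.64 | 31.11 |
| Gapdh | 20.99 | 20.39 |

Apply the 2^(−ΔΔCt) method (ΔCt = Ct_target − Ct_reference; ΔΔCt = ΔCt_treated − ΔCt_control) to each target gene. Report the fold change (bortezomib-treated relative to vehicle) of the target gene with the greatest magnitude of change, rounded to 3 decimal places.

0.099

Tgfb8: ΔΔCt = (29.76−20.39) − (31.27−20.99) = 9.37 − 10.28 = -0.91; fold change = 2^0.91 = 1.879
Pten6: ΔΔCt = (29.98−20.39) − (27.24−20.99) = 9.59 − 6.25 = 3.34; fold change = 2^-3.34 = 0.099
Pax12: ΔΔCt = (31.11−20.39) − (29.64−20.99) = 10.72 − 8.65 = 2.07; fold change = 2^-2.07 = 0.238
Pten6 has the largest |ΔΔCt| = 3.34.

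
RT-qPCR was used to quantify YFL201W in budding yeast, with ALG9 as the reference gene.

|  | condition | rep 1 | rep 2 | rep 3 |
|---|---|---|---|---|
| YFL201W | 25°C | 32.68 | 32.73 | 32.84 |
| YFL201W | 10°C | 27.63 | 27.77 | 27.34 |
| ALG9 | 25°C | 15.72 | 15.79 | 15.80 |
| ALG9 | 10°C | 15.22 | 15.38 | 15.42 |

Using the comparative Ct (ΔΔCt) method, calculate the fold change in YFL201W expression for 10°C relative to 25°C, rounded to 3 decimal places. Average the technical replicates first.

Mean Ct: YFL201W 25°C 32.750; YFL201W 10°C 27.580; ALG9 25°C 15.770; ALG9 10°C 15.340
ΔCt(25°C) = 32.750 − 15.770 = 16.980
ΔCt(10°C) = 27.580 − 15.340 = 12.240
ΔΔCt = 12.240 − 16.980 = -4.740
Fold change = 2^(−(-4.740)) = 2^4.740 = 26.7228

26.723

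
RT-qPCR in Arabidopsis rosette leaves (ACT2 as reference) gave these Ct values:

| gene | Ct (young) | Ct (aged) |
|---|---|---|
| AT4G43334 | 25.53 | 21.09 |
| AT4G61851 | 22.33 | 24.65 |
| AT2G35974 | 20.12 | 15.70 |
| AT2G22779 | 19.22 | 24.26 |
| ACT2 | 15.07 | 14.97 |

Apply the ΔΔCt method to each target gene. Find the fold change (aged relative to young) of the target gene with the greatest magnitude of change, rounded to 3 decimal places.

AT4G43334: ΔΔCt = (21.09−14.97) − (25.53−15.07) = 6.12 − 10.46 = -4.34; fold change = 2^4.34 = 20.252
AT4G61851: ΔΔCt = (24.65−14.97) − (22.33−15.07) = 9.68 − 7.26 = 2.42; fold change = 2^-2.42 = 0.187
AT2G35974: ΔΔCt = (15.70−14.97) − (20.12−15.07) = 0.73 − 5.05 = -4.32; fold change = 2^4.32 = 19.973
AT2G22779: ΔΔCt = (24.26−14.97) − (19.22−15.07) = 9.29 − 4.15 = 5.14; fold change = 2^-5.14 = 0.028
AT2G22779 has the largest |ΔΔCt| = 5.14.

0.028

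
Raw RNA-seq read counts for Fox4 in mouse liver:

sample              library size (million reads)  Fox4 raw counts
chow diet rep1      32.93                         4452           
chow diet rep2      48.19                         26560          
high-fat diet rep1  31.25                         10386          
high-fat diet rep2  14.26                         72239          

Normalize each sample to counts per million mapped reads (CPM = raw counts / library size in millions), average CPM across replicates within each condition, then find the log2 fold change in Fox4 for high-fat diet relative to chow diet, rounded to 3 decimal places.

2.975

CPM(chow diet rep1) = 4452 / 32.93 = 135.1959
CPM(chow diet rep2) = 26560 / 48.19 = 551.1517
CPM(high-fat diet rep1) = 10386 / 31.25 = 332.3520
CPM(high-fat diet rep2) = 72239 / 14.26 = 5065.8485
mean CPM(chow diet) = 343.1738; mean CPM(high-fat diet) = 2699.1003
Fold change = 2699.1003 / 343.1738 = 7.86511
log2(7.86511) = 2.9755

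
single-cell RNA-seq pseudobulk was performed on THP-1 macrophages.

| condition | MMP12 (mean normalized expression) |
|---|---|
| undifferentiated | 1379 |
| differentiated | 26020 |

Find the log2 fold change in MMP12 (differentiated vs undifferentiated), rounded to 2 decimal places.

4.24

Fold change = 26020 / 1379 = 18.8687
log2(18.8687) = 4.238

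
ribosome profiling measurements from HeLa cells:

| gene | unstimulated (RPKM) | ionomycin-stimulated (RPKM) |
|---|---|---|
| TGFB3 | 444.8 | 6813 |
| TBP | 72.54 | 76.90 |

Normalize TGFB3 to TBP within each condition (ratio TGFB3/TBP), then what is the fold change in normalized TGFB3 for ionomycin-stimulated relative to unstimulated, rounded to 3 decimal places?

14.449

TGFB3/TBP (unstimulated) = 444.8 / 72.54 = 6.1318
TGFB3/TBP (ionomycin-stimulated) = 6813 / 76.90 = 88.596
Fold change = 88.596 / 6.1318 = 14.4486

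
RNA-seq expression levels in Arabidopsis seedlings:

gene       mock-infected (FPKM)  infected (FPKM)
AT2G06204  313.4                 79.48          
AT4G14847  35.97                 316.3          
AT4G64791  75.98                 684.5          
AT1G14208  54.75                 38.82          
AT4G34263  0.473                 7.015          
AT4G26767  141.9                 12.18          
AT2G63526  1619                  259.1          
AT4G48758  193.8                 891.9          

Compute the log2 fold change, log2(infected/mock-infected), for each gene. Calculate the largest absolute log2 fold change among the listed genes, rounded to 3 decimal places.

3.891

log2(79.48/313.4) = -1.979  (AT2G06204)
log2(316.3/35.97) = 3.136  (AT4G14847)
log2(684.5/75.98) = 3.171  (AT4G64791)
log2(38.82/54.75) = -0.496  (AT1G14208)
log2(7.015/0.473) = 3.891  (AT4G34263)
log2(12.18/141.9) = -3.542  (AT4G26767)
log2(259.1/1619) = -2.644  (AT2G63526)
log2(891.9/193.8) = 2.202  (AT4G48758)
The largest magnitude belongs to AT4G34263.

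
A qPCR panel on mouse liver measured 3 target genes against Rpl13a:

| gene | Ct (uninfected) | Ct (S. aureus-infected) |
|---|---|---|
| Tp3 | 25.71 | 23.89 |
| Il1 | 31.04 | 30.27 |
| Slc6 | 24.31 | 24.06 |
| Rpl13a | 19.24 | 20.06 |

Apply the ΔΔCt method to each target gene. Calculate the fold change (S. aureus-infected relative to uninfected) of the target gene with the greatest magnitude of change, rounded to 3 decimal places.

6.233

Tp3: ΔΔCt = (23.89−20.06) − (25.71−19.24) = 3.83 − 6.47 = -2.64; fold change = 2^2.64 = 6.233
Il1: ΔΔCt = (30.27−20.06) − (31.04−19.24) = 10.21 − 11.80 = -1.59; fold change = 2^1.59 = 3.010
Slc6: ΔΔCt = (24.06−20.06) − (24.31−19.24) = 4.00 − 5.07 = -1.07; fold change = 2^1.07 = 2.099
Tp3 has the largest |ΔΔCt| = 2.64.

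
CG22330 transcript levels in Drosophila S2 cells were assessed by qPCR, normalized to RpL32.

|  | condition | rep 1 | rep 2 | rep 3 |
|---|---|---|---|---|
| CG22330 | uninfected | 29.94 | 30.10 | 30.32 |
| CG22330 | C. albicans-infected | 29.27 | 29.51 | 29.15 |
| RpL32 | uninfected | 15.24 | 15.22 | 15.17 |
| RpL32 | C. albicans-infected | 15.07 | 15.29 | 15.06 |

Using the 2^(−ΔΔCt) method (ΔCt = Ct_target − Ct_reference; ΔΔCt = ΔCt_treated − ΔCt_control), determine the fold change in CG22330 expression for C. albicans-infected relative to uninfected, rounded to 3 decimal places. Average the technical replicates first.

1.670

Mean Ct: CG22330 uninfected 30.120; CG22330 C. albicans-infected 29.310; RpL32 uninfected 15.210; RpL32 C. albicans-infected 15.140
ΔCt(uninfected) = 30.120 − 15.210 = 14.910
ΔCt(C. albicans-infected) = 29.310 − 15.140 = 14.170
ΔΔCt = 14.170 − 14.910 = -0.740
Fold change = 2^(−(-0.740)) = 2^0.740 = 1.6702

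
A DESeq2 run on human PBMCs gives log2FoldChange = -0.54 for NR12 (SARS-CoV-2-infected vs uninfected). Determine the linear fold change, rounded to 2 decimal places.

0.69

Fold change = 2^(-0.54) = 0.688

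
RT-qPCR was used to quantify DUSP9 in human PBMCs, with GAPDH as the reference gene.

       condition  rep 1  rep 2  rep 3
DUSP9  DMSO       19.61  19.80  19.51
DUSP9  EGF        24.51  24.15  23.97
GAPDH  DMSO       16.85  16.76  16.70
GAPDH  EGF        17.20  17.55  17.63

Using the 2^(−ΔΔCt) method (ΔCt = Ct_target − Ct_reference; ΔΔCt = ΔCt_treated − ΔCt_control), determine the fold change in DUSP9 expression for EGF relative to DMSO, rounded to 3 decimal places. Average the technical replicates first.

Mean Ct: DUSP9 DMSO 19.640; DUSP9 EGF 24.210; GAPDH DMSO 16.770; GAPDH EGF 17.460
ΔCt(DMSO) = 19.640 − 16.770 = 2.870
ΔCt(EGF) = 24.210 − 17.460 = 6.750
ΔΔCt = 6.750 − 2.870 = 3.880
Fold change = 2^(−3.880) = 0.0679

0.068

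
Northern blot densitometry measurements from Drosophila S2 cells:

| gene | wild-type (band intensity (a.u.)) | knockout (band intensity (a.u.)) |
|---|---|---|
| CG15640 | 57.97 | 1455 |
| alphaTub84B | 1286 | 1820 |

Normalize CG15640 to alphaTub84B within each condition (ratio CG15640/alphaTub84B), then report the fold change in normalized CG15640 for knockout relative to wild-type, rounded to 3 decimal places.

17.735

CG15640/alphaTub84B (wild-type) = 57.97 / 1286 = 0.045078
CG15640/alphaTub84B (knockout) = 1455 / 1820 = 0.79945
Fold change = 0.79945 / 0.045078 = 17.7349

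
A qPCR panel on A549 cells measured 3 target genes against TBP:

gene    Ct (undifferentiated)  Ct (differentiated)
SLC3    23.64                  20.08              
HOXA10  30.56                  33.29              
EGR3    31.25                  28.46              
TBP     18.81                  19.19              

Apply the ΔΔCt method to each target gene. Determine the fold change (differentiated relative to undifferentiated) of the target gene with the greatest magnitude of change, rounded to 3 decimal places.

15.348

SLC3: ΔΔCt = (20.08−19.19) − (23.64−18.81) = 0.89 − 4.83 = -3.94; fold change = 2^3.94 = 15.348
HOXA10: ΔΔCt = (33.29−19.19) − (30.56−18.81) = 14.10 − 11.75 = 2.35; fold change = 2^-2.35 = 0.196
EGR3: ΔΔCt = (28.46−19.19) − (31.25−18.81) = 9.27 − 12.44 = -3.17; fold change = 2^3.17 = 9.000
SLC3 has the largest |ΔΔCt| = 3.94.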